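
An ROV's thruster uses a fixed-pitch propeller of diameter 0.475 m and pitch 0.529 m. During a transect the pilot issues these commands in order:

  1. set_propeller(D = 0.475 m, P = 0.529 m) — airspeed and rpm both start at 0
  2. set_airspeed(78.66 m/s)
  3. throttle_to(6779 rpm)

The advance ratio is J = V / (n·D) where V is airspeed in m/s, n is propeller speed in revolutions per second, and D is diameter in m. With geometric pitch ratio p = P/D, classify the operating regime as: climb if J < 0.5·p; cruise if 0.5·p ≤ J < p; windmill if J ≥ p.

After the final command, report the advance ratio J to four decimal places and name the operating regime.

J = 1.4657, regime = windmill

set_propeller: D = 0.475 m, P = 0.529 m (p = P/D = 1.113684); state ← (V=0, rpm=0)
set_airspeed(78.66): V ← 78.66 m/s
throttle_to(6779): rpm ← 6779
final state: V = 78.66 m/s, rpm = 6779 → n = rpm/60 = 112.983333 rev/s
J = V / (n·D) = 78.66 / (112.983333 × 0.475) = 1.465703
regime bands: climb J<0.5568 | cruise [0.5568, 1.1137) | windmill J≥1.1137
J = 1.4657 → windmill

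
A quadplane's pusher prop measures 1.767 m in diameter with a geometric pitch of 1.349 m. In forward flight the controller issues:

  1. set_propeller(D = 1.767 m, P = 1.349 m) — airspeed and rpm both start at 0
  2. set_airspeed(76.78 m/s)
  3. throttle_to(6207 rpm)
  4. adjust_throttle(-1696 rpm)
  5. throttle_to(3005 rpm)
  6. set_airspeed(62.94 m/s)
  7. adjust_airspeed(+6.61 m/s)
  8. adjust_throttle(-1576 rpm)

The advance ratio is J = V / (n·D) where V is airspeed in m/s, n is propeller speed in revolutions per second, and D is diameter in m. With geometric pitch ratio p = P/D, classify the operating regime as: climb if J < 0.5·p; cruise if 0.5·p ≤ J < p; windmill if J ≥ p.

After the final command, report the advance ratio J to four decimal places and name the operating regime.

J = 1.6526, regime = windmill

set_propeller: D = 1.767 m, P = 1.349 m (p = P/D = 0.763441); state ← (V=0, rpm=0)
set_airspeed(76.78): V ← 76.78 m/s
throttle_to(6207): rpm ← 6207
adjust_throttle(-1696): rpm ← 6207 -1696 = 4511
throttle_to(3005): rpm ← 3005
set_airspeed(62.94): V ← 62.94 m/s
adjust_airspeed(+6.61): V ← 62.94 +6.61 = 69.55 m/s
adjust_throttle(-1576): rpm ← 3005 -1576 = 1429
final state: V = 69.55 m/s, rpm = 1429 → n = rpm/60 = 23.816667 rev/s
J = V / (n·D) = 69.55 / (23.816667 × 1.767) = 1.652645
regime bands: climb J<0.3817 | cruise [0.3817, 0.7634) | windmill J≥0.7634
J = 1.6526 → windmill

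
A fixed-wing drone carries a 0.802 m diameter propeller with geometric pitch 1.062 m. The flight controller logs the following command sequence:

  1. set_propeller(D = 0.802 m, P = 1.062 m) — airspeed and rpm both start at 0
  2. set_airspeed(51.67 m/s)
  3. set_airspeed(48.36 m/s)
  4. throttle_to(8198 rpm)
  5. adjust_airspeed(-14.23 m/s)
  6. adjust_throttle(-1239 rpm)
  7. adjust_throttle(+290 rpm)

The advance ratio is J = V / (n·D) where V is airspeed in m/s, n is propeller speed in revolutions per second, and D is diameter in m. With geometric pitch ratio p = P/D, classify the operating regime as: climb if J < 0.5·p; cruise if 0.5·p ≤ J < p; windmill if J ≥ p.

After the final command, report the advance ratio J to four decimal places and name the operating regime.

set_propeller: D = 0.802 m, P = 1.062 m (p = P/D = 1.324190); state ← (V=0, rpm=0)
set_airspeed(51.67): V ← 51.67 m/s
set_airspeed(48.36): V ← 48.36 m/s
throttle_to(8198): rpm ← 8198
adjust_airspeed(-14.23): V ← 48.36 -14.23 = 34.13 m/s
adjust_throttle(-1239): rpm ← 8198 -1239 = 6959
adjust_throttle(+290): rpm ← 6959 +290 = 7249
final state: V = 34.13 m/s, rpm = 7249 → n = rpm/60 = 120.816667 rev/s
J = V / (n·D) = 34.13 / (120.816667 × 0.802) = 0.352237
regime bands: climb J<0.6621 | cruise [0.6621, 1.3242) | windmill J≥1.3242
J = 0.3522 → climb

J = 0.3522, regime = climb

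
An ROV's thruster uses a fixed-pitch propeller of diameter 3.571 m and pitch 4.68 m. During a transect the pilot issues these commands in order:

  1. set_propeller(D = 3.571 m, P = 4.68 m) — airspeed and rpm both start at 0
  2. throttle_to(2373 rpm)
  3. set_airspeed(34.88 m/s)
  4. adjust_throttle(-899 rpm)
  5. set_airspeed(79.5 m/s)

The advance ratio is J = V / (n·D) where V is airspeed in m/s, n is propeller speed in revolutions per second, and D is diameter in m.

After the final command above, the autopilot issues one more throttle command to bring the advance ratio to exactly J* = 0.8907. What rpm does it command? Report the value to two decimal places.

set_propeller: D = 3.571 m, P = 4.68 m (p = P/D = 1.310557); state ← (V=0, rpm=0)
throttle_to(2373): rpm ← 2373
set_airspeed(34.88): V ← 34.88 m/s
adjust_throttle(-899): rpm ← 2373 -899 = 1474
set_airspeed(79.5): V ← 79.5 m/s
final state: V = 79.5 m/s, rpm = 1474 → n = rpm/60 = 24.566667 rev/s
target J* = 0.8907; solve J* = V/(n·D) for n: n = V/(J*·D) = 79.5/(0.8907 × 3.571) = 24.994579 rev/s
rpm = 60·n = 1499.674740

rpm = 1499.67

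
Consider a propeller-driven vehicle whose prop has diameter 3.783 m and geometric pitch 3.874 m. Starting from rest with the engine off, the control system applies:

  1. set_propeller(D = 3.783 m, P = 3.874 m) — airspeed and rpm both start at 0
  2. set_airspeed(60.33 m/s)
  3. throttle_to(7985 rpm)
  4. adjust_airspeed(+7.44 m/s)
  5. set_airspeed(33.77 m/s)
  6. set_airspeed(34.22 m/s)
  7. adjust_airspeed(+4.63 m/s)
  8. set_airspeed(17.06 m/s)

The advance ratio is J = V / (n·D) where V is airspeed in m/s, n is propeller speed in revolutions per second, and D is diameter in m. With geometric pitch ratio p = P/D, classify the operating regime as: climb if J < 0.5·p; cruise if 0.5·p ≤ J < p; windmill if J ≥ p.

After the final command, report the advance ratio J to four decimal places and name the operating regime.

set_propeller: D = 3.783 m, P = 3.874 m (p = P/D = 1.024055); state ← (V=0, rpm=0)
set_airspeed(60.33): V ← 60.33 m/s
throttle_to(7985): rpm ← 7985
adjust_airspeed(+7.44): V ← 60.33 +7.44 = 67.77 m/s
set_airspeed(33.77): V ← 33.77 m/s
set_airspeed(34.22): V ← 34.22 m/s
adjust_airspeed(+4.63): V ← 34.22 +4.63 = 38.85 m/s
set_airspeed(17.06): V ← 17.06 m/s
final state: V = 17.06 m/s, rpm = 7985 → n = rpm/60 = 133.083333 rev/s
J = V / (n·D) = 17.06 / (133.083333 × 3.783) = 0.033886
regime bands: climb J<0.5120 | cruise [0.5120, 1.0241) | windmill J≥1.0241
J = 0.0339 → climb

J = 0.0339, regime = climb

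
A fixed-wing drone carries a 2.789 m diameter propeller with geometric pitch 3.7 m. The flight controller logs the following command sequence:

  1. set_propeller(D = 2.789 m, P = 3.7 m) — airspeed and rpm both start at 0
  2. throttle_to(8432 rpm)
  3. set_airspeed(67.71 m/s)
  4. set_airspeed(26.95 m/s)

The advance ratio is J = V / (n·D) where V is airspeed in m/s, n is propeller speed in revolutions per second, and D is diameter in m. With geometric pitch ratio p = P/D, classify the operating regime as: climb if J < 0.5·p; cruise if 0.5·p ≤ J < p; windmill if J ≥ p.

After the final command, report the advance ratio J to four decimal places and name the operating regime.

set_propeller: D = 2.789 m, P = 3.7 m (p = P/D = 1.326640); state ← (V=0, rpm=0)
throttle_to(8432): rpm ← 8432
set_airspeed(67.71): V ← 67.71 m/s
set_airspeed(26.95): V ← 26.95 m/s
final state: V = 26.95 m/s, rpm = 8432 → n = rpm/60 = 140.533333 rev/s
J = V / (n·D) = 26.95 / (140.533333 × 2.789) = 0.068759
regime bands: climb J<0.6633 | cruise [0.6633, 1.3266) | windmill J≥1.3266
J = 0.0688 → climb

J = 0.0688, regime = climb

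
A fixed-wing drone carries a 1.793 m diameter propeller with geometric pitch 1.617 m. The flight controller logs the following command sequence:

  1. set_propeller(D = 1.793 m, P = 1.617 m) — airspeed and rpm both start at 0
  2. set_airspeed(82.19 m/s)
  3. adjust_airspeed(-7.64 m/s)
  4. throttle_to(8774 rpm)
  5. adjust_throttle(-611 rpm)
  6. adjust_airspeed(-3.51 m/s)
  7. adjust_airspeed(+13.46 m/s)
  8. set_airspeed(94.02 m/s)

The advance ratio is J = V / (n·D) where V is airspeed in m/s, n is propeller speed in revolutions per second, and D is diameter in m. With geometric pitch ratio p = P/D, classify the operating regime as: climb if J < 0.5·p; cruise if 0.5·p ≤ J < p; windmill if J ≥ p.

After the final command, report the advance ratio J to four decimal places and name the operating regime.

J = 0.3854, regime = climb

set_propeller: D = 1.793 m, P = 1.617 m (p = P/D = 0.901840); state ← (V=0, rpm=0)
set_airspeed(82.19): V ← 82.19 m/s
adjust_airspeed(-7.64): V ← 82.19 -7.64 = 74.55 m/s
throttle_to(8774): rpm ← 8774
adjust_throttle(-611): rpm ← 8774 -611 = 8163
adjust_airspeed(-3.51): V ← 74.55 -3.51 = 71.04 m/s
adjust_airspeed(+13.46): V ← 71.04 +13.46 = 84.5 m/s
set_airspeed(94.02): V ← 94.02 m/s
final state: V = 94.02 m/s, rpm = 8163 → n = rpm/60 = 136.050000 rev/s
J = V / (n·D) = 94.02 / (136.050000 × 1.793) = 0.385426
regime bands: climb J<0.4509 | cruise [0.4509, 0.9018) | windmill J≥0.9018
J = 0.3854 → climb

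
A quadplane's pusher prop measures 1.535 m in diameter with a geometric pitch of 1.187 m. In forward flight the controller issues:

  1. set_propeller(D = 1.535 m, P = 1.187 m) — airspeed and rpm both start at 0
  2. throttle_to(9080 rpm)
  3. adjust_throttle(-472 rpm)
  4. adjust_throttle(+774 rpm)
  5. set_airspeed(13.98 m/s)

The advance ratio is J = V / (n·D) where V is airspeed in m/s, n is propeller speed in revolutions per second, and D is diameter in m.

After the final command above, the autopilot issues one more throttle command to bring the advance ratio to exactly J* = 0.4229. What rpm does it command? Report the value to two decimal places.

set_propeller: D = 1.535 m, P = 1.187 m (p = P/D = 0.773290); state ← (V=0, rpm=0)
throttle_to(9080): rpm ← 9080
adjust_throttle(-472): rpm ← 9080 -472 = 8608
adjust_throttle(+774): rpm ← 8608 +774 = 9382
set_airspeed(13.98): V ← 13.98 m/s
final state: V = 13.98 m/s, rpm = 9382 → n = rpm/60 = 156.366667 rev/s
target J* = 0.4229; solve J* = V/(n·D) for n: n = V/(J*·D) = 13.98/(0.4229 × 1.535) = 21.535805 rev/s
rpm = 60·n = 1292.148289

rpm = 1292.15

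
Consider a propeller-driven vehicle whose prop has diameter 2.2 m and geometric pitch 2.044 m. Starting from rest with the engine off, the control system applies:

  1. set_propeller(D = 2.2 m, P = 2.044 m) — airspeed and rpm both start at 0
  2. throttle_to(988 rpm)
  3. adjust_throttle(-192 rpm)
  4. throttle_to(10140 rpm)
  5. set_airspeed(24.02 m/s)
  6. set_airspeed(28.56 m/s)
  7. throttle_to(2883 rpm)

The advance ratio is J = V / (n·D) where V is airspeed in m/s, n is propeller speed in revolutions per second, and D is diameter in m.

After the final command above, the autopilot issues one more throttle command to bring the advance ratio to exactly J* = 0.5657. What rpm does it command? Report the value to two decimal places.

rpm = 1376.89

set_propeller: D = 2.2 m, P = 2.044 m (p = P/D = 0.929091); state ← (V=0, rpm=0)
throttle_to(988): rpm ← 988
adjust_throttle(-192): rpm ← 988 -192 = 796
throttle_to(10140): rpm ← 10140
set_airspeed(24.02): V ← 24.02 m/s
set_airspeed(28.56): V ← 28.56 m/s
throttle_to(2883): rpm ← 2883
final state: V = 28.56 m/s, rpm = 2883 → n = rpm/60 = 48.050000 rev/s
target J* = 0.5657; solve J* = V/(n·D) for n: n = V/(J*·D) = 28.56/(0.5657 × 2.2) = 22.948238 rev/s
rpm = 60·n = 1376.894274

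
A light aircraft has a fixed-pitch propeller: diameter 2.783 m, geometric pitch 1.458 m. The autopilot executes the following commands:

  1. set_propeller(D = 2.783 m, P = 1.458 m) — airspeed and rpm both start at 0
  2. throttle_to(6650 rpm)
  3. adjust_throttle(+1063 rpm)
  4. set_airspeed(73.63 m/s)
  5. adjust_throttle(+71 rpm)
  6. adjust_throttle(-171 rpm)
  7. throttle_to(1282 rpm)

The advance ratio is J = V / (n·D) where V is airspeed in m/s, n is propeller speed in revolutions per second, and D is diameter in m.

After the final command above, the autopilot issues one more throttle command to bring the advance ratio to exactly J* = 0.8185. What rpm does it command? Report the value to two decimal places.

rpm = 1939.43

set_propeller: D = 2.783 m, P = 1.458 m (p = P/D = 0.523895); state ← (V=0, rpm=0)
throttle_to(6650): rpm ← 6650
adjust_throttle(+1063): rpm ← 6650 +1063 = 7713
set_airspeed(73.63): V ← 73.63 m/s
adjust_throttle(+71): rpm ← 7713 +71 = 7784
adjust_throttle(-171): rpm ← 7784 -171 = 7613
throttle_to(1282): rpm ← 1282
final state: V = 73.63 m/s, rpm = 1282 → n = rpm/60 = 21.366667 rev/s
target J* = 0.8185; solve J* = V/(n·D) for n: n = V/(J*·D) = 73.63/(0.8185 × 2.783) = 32.323837 rev/s
rpm = 60·n = 1939.430230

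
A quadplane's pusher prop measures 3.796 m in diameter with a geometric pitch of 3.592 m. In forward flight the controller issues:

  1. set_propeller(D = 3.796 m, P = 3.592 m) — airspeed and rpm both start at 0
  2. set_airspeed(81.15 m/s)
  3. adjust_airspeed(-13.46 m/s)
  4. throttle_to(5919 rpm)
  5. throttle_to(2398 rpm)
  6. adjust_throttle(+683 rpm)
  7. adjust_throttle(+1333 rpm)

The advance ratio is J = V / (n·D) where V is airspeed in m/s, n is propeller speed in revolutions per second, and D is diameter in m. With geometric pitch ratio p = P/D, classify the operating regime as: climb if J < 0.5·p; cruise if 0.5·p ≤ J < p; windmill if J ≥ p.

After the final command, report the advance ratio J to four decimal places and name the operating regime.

set_propeller: D = 3.796 m, P = 3.592 m (p = P/D = 0.946259); state ← (V=0, rpm=0)
set_airspeed(81.15): V ← 81.15 m/s
adjust_airspeed(-13.46): V ← 81.15 -13.46 = 67.69 m/s
throttle_to(5919): rpm ← 5919
throttle_to(2398): rpm ← 2398
adjust_throttle(+683): rpm ← 2398 +683 = 3081
adjust_throttle(+1333): rpm ← 3081 +1333 = 4414
final state: V = 67.69 m/s, rpm = 4414 → n = rpm/60 = 73.566667 rev/s
J = V / (n·D) = 67.69 / (73.566667 × 3.796) = 0.242391
regime bands: climb J<0.4731 | cruise [0.4731, 0.9463) | windmill J≥0.9463
J = 0.2424 → climb

J = 0.2424, regime = climb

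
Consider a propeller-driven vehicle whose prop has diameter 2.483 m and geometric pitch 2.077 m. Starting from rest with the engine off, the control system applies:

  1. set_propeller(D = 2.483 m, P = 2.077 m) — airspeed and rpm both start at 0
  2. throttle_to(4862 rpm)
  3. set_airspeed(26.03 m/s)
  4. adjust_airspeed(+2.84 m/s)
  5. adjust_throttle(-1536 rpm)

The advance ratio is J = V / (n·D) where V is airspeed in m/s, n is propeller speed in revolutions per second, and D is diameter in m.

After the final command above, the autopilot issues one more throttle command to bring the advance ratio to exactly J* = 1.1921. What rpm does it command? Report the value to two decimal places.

rpm = 585.21

set_propeller: D = 2.483 m, P = 2.077 m (p = P/D = 0.836488); state ← (V=0, rpm=0)
throttle_to(4862): rpm ← 4862
set_airspeed(26.03): V ← 26.03 m/s
adjust_airspeed(+2.84): V ← 26.03 +2.84 = 28.87 m/s
adjust_throttle(-1536): rpm ← 4862 -1536 = 3326
final state: V = 28.87 m/s, rpm = 3326 → n = rpm/60 = 55.433333 rev/s
target J* = 1.1921; solve J* = V/(n·D) for n: n = V/(J*·D) = 28.87/(1.1921 × 2.483) = 9.753430 rev/s
rpm = 60·n = 585.205807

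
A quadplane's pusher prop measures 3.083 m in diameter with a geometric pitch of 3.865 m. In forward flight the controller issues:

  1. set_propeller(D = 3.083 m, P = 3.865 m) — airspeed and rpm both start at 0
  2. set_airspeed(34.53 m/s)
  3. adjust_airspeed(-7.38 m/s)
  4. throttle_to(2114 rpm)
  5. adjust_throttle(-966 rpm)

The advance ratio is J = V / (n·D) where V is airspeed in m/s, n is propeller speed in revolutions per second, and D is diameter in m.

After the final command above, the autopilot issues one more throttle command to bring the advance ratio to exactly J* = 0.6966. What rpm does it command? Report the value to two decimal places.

rpm = 758.51

set_propeller: D = 3.083 m, P = 3.865 m (p = P/D = 1.253649); state ← (V=0, rpm=0)
set_airspeed(34.53): V ← 34.53 m/s
adjust_airspeed(-7.38): V ← 34.53 -7.38 = 27.15 m/s
throttle_to(2114): rpm ← 2114
adjust_throttle(-966): rpm ← 2114 -966 = 1148
final state: V = 27.15 m/s, rpm = 1148 → n = rpm/60 = 19.133333 rev/s
target J* = 0.6966; solve J* = V/(n·D) for n: n = V/(J*·D) = 27.15/(0.6966 × 3.083) = 12.641914 rev/s
rpm = 60·n = 758.514853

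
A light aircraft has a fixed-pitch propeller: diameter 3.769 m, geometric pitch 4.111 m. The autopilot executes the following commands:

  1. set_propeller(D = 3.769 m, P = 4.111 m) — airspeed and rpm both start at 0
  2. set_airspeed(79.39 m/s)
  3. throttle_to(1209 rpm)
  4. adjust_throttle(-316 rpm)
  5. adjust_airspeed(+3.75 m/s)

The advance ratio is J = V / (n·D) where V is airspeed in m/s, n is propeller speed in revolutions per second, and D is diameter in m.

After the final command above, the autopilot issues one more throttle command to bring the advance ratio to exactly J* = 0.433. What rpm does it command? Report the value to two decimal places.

rpm = 3056.66

set_propeller: D = 3.769 m, P = 4.111 m (p = P/D = 1.090740); state ← (V=0, rpm=0)
set_airspeed(79.39): V ← 79.39 m/s
throttle_to(1209): rpm ← 1209
adjust_throttle(-316): rpm ← 1209 -316 = 893
adjust_airspeed(+3.75): V ← 79.39 +3.75 = 83.14 m/s
final state: V = 83.14 m/s, rpm = 893 → n = rpm/60 = 14.883333 rev/s
target J* = 0.433; solve J* = V/(n·D) for n: n = V/(J*·D) = 83.14/(0.433 × 3.769) = 50.944345 rev/s
rpm = 60·n = 3056.660725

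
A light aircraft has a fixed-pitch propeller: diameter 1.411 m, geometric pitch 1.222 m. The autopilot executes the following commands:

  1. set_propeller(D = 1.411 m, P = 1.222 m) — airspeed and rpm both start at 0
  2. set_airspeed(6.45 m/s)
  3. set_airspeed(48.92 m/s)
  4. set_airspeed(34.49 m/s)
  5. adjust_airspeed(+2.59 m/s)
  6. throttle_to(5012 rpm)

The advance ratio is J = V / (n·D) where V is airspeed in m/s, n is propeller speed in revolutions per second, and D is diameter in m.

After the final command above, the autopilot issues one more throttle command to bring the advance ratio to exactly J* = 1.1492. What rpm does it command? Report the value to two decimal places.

rpm = 1372.04

set_propeller: D = 1.411 m, P = 1.222 m (p = P/D = 0.866052); state ← (V=0, rpm=0)
set_airspeed(6.45): V ← 6.45 m/s
set_airspeed(48.92): V ← 48.92 m/s
set_airspeed(34.49): V ← 34.49 m/s
adjust_airspeed(+2.59): V ← 34.49 +2.59 = 37.08 m/s
throttle_to(5012): rpm ← 5012
final state: V = 37.08 m/s, rpm = 5012 → n = rpm/60 = 83.533333 rev/s
target J* = 1.1492; solve J* = V/(n·D) for n: n = V/(J*·D) = 37.08/(1.1492 × 1.411) = 22.867416 rev/s
rpm = 60·n = 1372.044966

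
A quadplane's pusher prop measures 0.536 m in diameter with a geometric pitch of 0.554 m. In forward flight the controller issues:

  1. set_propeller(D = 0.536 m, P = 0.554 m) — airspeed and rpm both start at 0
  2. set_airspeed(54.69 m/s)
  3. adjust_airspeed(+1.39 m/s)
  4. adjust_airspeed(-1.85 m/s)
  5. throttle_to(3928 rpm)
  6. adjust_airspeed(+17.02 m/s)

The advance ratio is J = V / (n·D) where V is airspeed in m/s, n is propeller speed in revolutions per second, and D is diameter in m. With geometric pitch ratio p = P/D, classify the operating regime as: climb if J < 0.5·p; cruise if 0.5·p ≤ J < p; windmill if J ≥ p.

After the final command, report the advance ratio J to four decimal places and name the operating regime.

set_propeller: D = 0.536 m, P = 0.554 m (p = P/D = 1.033582); state ← (V=0, rpm=0)
set_airspeed(54.69): V ← 54.69 m/s
adjust_airspeed(+1.39): V ← 54.69 +1.39 = 56.08 m/s
adjust_airspeed(-1.85): V ← 56.08 -1.85 = 54.23 m/s
throttle_to(3928): rpm ← 3928
adjust_airspeed(+17.02): V ← 54.23 +17.02 = 71.25 m/s
final state: V = 71.25 m/s, rpm = 3928 → n = rpm/60 = 65.466667 rev/s
J = V / (n·D) = 71.25 / (65.466667 × 0.536) = 2.030485
regime bands: climb J<0.5168 | cruise [0.5168, 1.0336) | windmill J≥1.0336
J = 2.0305 → windmill

J = 2.0305, regime = windmill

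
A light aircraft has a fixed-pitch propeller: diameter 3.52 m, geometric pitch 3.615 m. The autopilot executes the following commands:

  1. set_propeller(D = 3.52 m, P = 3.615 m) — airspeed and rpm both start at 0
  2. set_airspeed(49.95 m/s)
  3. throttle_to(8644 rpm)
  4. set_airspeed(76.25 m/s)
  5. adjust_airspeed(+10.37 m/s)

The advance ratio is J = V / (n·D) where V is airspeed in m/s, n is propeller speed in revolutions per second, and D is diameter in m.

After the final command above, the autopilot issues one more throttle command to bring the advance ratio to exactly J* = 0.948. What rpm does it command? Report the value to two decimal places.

rpm = 1557.47

set_propeller: D = 3.52 m, P = 3.615 m (p = P/D = 1.026989); state ← (V=0, rpm=0)
set_airspeed(49.95): V ← 49.95 m/s
throttle_to(8644): rpm ← 8644
set_airspeed(76.25): V ← 76.25 m/s
adjust_airspeed(+10.37): V ← 76.25 +10.37 = 86.62 m/s
final state: V = 86.62 m/s, rpm = 8644 → n = rpm/60 = 144.066667 rev/s
target J* = 0.948; solve J* = V/(n·D) for n: n = V/(J*·D) = 86.62/(0.948 × 3.52) = 25.957758 rev/s
rpm = 60·n = 1557.465478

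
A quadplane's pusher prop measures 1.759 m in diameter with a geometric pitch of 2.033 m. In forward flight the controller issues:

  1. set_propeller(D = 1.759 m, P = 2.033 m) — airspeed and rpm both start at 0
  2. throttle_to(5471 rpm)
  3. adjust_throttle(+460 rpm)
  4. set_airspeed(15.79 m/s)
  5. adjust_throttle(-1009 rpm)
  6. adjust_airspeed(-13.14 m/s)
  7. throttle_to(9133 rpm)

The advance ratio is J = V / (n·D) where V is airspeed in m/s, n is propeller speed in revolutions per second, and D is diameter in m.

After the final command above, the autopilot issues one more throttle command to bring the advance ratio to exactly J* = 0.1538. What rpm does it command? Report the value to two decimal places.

set_propeller: D = 1.759 m, P = 2.033 m (p = P/D = 1.155770); state ← (V=0, rpm=0)
throttle_to(5471): rpm ← 5471
adjust_throttle(+460): rpm ← 5471 +460 = 5931
set_airspeed(15.79): V ← 15.79 m/s
adjust_throttle(-1009): rpm ← 5931 -1009 = 4922
adjust_airspeed(-13.14): V ← 15.79 -13.14 = 2.65 m/s
throttle_to(9133): rpm ← 9133
final state: V = 2.65 m/s, rpm = 9133 → n = rpm/60 = 152.216667 rev/s
target J* = 0.1538; solve J* = V/(n·D) for n: n = V/(J*·D) = 2.65/(0.1538 × 1.759) = 9.795434 rev/s
rpm = 60·n = 587.726062

rpm = 587.73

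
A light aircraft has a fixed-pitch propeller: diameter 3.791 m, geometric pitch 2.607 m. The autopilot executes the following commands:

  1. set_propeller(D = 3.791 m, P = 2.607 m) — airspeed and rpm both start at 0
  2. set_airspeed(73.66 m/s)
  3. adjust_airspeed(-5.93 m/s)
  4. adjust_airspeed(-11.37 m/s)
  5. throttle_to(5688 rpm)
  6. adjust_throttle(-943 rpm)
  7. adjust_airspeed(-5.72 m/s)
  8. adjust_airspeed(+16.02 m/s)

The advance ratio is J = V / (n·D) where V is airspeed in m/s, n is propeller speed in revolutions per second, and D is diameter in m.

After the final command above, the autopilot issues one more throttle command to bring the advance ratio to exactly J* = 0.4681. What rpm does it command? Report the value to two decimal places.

rpm = 2253.85

set_propeller: D = 3.791 m, P = 2.607 m (p = P/D = 0.687681); state ← (V=0, rpm=0)
set_airspeed(73.66): V ← 73.66 m/s
adjust_airspeed(-5.93): V ← 73.66 -5.93 = 67.73 m/s
adjust_airspeed(-11.37): V ← 67.73 -11.37 = 56.36 m/s
throttle_to(5688): rpm ← 5688
adjust_throttle(-943): rpm ← 5688 -943 = 4745
adjust_airspeed(-5.72): V ← 56.36 -5.72 = 50.64 m/s
adjust_airspeed(+16.02): V ← 50.64 +16.02 = 66.66 m/s
final state: V = 66.66 m/s, rpm = 4745 → n = rpm/60 = 79.083333 rev/s
target J* = 0.4681; solve J* = V/(n·D) for n: n = V/(J*·D) = 66.66/(0.4681 × 3.791) = 37.564091 rev/s
rpm = 60·n = 2253.845459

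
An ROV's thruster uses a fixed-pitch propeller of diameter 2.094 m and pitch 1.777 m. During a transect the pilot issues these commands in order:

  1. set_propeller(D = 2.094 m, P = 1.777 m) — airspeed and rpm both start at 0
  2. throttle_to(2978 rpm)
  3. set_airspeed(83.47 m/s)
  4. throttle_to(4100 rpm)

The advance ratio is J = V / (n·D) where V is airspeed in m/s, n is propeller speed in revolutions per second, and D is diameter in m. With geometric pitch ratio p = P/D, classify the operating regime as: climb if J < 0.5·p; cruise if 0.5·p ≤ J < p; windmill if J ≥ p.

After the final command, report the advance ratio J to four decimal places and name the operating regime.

J = 0.5833, regime = cruise

set_propeller: D = 2.094 m, P = 1.777 m (p = P/D = 0.848615); state ← (V=0, rpm=0)
throttle_to(2978): rpm ← 2978
set_airspeed(83.47): V ← 83.47 m/s
throttle_to(4100): rpm ← 4100
final state: V = 83.47 m/s, rpm = 4100 → n = rpm/60 = 68.333333 rev/s
J = V / (n·D) = 83.47 / (68.333333 × 2.094) = 0.583339
regime bands: climb J<0.4243 | cruise [0.4243, 0.8486) | windmill J≥0.8486
J = 0.5833 → cruise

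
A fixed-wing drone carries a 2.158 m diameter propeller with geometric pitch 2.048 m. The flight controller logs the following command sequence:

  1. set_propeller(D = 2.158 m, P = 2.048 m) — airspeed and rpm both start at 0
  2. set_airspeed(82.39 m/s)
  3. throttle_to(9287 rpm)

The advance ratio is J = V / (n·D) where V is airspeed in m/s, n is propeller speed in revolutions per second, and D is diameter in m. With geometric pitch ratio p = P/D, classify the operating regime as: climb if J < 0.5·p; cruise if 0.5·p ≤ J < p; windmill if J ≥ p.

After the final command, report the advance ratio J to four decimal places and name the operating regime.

J = 0.2467, regime = climb

set_propeller: D = 2.158 m, P = 2.048 m (p = P/D = 0.949027); state ← (V=0, rpm=0)
set_airspeed(82.39): V ← 82.39 m/s
throttle_to(9287): rpm ← 9287
final state: V = 82.39 m/s, rpm = 9287 → n = rpm/60 = 154.783333 rev/s
J = V / (n·D) = 82.39 / (154.783333 × 2.158) = 0.246660
regime bands: climb J<0.4745 | cruise [0.4745, 0.9490) | windmill J≥0.9490
J = 0.2467 → climb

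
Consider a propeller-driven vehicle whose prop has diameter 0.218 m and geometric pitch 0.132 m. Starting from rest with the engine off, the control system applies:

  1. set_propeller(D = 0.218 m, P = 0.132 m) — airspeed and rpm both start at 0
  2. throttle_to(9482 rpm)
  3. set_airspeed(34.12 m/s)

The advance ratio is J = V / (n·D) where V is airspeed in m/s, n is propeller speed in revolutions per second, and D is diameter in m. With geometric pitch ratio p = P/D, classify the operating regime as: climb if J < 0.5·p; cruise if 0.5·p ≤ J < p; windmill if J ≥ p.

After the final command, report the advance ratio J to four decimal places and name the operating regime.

J = 0.9904, regime = windmill

set_propeller: D = 0.218 m, P = 0.132 m (p = P/D = 0.605505); state ← (V=0, rpm=0)
throttle_to(9482): rpm ← 9482
set_airspeed(34.12): V ← 34.12 m/s
final state: V = 34.12 m/s, rpm = 9482 → n = rpm/60 = 158.033333 rev/s
J = V / (n·D) = 34.12 / (158.033333 × 0.218) = 0.990384
regime bands: climb J<0.3028 | cruise [0.3028, 0.6055) | windmill J≥0.6055
J = 0.9904 → windmill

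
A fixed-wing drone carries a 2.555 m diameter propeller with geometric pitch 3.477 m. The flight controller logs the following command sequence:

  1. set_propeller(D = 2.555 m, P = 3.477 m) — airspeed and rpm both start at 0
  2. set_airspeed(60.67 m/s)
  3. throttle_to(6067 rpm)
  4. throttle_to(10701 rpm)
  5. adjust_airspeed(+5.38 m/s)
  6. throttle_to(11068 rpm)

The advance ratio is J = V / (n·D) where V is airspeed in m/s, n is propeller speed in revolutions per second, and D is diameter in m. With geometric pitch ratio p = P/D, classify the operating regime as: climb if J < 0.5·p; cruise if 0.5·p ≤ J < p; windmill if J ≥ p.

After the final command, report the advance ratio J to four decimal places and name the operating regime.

J = 0.1401, regime = climb

set_propeller: D = 2.555 m, P = 3.477 m (p = P/D = 1.360861); state ← (V=0, rpm=0)
set_airspeed(60.67): V ← 60.67 m/s
throttle_to(6067): rpm ← 6067
throttle_to(10701): rpm ← 10701
adjust_airspeed(+5.38): V ← 60.67 +5.38 = 66.05 m/s
throttle_to(11068): rpm ← 11068
final state: V = 66.05 m/s, rpm = 11068 → n = rpm/60 = 184.466667 rev/s
J = V / (n·D) = 66.05 / (184.466667 × 2.555) = 0.140141
regime bands: climb J<0.6804 | cruise [0.6804, 1.3609) | windmill J≥1.3609
J = 0.1401 → climb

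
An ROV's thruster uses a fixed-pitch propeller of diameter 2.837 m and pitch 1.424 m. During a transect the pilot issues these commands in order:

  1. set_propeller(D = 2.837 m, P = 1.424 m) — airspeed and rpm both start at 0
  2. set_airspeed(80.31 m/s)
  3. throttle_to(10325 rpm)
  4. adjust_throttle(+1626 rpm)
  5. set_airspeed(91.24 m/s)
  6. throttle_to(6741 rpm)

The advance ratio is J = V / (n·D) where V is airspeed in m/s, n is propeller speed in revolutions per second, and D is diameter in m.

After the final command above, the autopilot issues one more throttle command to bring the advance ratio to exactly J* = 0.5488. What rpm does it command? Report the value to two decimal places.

set_propeller: D = 2.837 m, P = 1.424 m (p = P/D = 0.501939); state ← (V=0, rpm=0)
set_airspeed(80.31): V ← 80.31 m/s
throttle_to(10325): rpm ← 10325
adjust_throttle(+1626): rpm ← 10325 +1626 = 11951
set_airspeed(91.24): V ← 91.24 m/s
throttle_to(6741): rpm ← 6741
final state: V = 91.24 m/s, rpm = 6741 → n = rpm/60 = 112.350000 rev/s
target J* = 0.5488; solve J* = V/(n·D) for n: n = V/(J*·D) = 91.24/(0.5488 × 2.837) = 58.601919 rev/s
rpm = 60·n = 3516.115142

rpm = 3516.12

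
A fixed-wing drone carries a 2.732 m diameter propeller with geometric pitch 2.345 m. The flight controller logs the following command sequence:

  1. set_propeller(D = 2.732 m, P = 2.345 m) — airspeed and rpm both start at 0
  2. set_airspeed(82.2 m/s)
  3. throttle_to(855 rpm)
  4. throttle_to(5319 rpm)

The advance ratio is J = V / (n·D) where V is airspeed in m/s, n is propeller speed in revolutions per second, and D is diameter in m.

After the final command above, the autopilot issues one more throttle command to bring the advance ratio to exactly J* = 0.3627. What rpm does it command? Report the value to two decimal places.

set_propeller: D = 2.732 m, P = 2.345 m (p = P/D = 0.858346); state ← (V=0, rpm=0)
set_airspeed(82.2): V ← 82.2 m/s
throttle_to(855): rpm ← 855
throttle_to(5319): rpm ← 5319
final state: V = 82.2 m/s, rpm = 5319 → n = rpm/60 = 88.650000 rev/s
target J* = 0.3627; solve J* = V/(n·D) for n: n = V/(J*·D) = 82.2/(0.3627 × 2.732) = 82.955191 rev/s
rpm = 60·n = 4977.311453

rpm = 4977.31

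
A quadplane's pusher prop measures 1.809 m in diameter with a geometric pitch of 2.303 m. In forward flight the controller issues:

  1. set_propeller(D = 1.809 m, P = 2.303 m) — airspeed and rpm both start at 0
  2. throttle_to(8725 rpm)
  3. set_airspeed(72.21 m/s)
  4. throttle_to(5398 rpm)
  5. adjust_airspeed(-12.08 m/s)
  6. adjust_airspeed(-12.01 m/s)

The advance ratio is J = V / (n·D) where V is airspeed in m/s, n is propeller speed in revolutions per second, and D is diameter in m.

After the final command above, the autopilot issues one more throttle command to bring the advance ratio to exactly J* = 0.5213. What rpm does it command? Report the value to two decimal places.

rpm = 3061.62

set_propeller: D = 1.809 m, P = 2.303 m (p = P/D = 1.273079); state ← (V=0, rpm=0)
throttle_to(8725): rpm ← 8725
set_airspeed(72.21): V ← 72.21 m/s
throttle_to(5398): rpm ← 5398
adjust_airspeed(-12.08): V ← 72.21 -12.08 = 60.13 m/s
adjust_airspeed(-12.01): V ← 60.13 -12.01 = 48.12 m/s
final state: V = 48.12 m/s, rpm = 5398 → n = rpm/60 = 89.966667 rev/s
target J* = 0.5213; solve J* = V/(n·D) for n: n = V/(J*·D) = 48.12/(0.5213 × 1.809) = 51.026917 rev/s
rpm = 60·n = 3061.615002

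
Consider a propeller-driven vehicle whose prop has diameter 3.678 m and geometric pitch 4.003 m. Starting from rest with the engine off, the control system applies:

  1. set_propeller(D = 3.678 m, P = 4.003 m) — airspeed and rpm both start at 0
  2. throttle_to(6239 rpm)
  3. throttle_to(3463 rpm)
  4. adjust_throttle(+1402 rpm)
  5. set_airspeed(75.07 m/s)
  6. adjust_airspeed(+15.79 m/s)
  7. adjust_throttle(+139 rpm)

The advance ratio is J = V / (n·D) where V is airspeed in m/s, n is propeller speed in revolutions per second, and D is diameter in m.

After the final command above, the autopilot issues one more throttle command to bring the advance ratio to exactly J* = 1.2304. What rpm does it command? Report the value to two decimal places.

rpm = 1204.66

set_propeller: D = 3.678 m, P = 4.003 m (p = P/D = 1.088363); state ← (V=0, rpm=0)
throttle_to(6239): rpm ← 6239
throttle_to(3463): rpm ← 3463
adjust_throttle(+1402): rpm ← 3463 +1402 = 4865
set_airspeed(75.07): V ← 75.07 m/s
adjust_airspeed(+15.79): V ← 75.07 +15.79 = 90.86 m/s
adjust_throttle(+139): rpm ← 4865 +139 = 5004
final state: V = 90.86 m/s, rpm = 5004 → n = rpm/60 = 83.400000 rev/s
target J* = 1.2304; solve J* = V/(n·D) for n: n = V/(J*·D) = 90.86/(1.2304 × 3.678) = 20.077733 rev/s
rpm = 60·n = 1204.664009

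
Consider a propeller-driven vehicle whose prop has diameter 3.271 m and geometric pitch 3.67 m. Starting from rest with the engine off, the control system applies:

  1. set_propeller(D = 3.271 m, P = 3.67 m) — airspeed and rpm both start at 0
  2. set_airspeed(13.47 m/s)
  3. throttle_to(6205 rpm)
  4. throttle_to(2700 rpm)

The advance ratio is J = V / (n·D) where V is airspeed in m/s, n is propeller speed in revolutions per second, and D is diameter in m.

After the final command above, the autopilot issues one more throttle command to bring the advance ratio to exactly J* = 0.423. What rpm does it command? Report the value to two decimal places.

set_propeller: D = 3.271 m, P = 3.67 m (p = P/D = 1.121981); state ← (V=0, rpm=0)
set_airspeed(13.47): V ← 13.47 m/s
throttle_to(6205): rpm ← 6205
throttle_to(2700): rpm ← 2700
final state: V = 13.47 m/s, rpm = 2700 → n = rpm/60 = 45.000000 rev/s
target J* = 0.423; solve J* = V/(n·D) for n: n = V/(J*·D) = 13.47/(0.423 × 3.271) = 9.735240 rev/s
rpm = 60·n = 584.114429

rpm = 584.11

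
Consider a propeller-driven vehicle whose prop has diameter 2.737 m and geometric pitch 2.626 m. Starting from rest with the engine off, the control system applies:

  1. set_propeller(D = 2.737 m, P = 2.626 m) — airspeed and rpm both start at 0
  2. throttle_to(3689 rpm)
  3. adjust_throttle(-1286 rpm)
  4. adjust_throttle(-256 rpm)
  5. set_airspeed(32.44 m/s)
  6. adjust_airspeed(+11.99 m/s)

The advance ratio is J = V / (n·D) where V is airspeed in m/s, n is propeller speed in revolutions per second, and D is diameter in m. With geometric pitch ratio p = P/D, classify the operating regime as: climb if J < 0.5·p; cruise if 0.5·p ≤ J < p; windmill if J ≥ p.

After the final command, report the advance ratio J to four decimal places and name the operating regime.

set_propeller: D = 2.737 m, P = 2.626 m (p = P/D = 0.959445); state ← (V=0, rpm=0)
throttle_to(3689): rpm ← 3689
adjust_throttle(-1286): rpm ← 3689 -1286 = 2403
adjust_throttle(-256): rpm ← 2403 -256 = 2147
set_airspeed(32.44): V ← 32.44 m/s
adjust_airspeed(+11.99): V ← 32.44 +11.99 = 44.43 m/s
final state: V = 44.43 m/s, rpm = 2147 → n = rpm/60 = 35.783333 rev/s
J = V / (n·D) = 44.43 / (35.783333 × 2.737) = 0.453650
regime bands: climb J<0.4797 | cruise [0.4797, 0.9594) | windmill J≥0.9594
J = 0.4536 → climb

J = 0.4536, regime = climb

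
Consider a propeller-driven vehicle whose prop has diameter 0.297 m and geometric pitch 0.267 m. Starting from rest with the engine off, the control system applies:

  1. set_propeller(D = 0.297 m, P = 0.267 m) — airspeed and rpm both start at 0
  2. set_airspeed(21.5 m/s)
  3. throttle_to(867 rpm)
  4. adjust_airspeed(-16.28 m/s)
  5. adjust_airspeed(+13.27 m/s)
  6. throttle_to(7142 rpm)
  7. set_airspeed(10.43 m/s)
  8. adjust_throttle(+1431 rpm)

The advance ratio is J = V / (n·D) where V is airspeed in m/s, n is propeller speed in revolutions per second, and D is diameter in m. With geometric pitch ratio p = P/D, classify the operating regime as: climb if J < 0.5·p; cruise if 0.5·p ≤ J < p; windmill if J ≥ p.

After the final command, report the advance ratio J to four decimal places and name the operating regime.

set_propeller: D = 0.297 m, P = 0.267 m (p = P/D = 0.898990); state ← (V=0, rpm=0)
set_airspeed(21.5): V ← 21.5 m/s
throttle_to(867): rpm ← 867
adjust_airspeed(-16.28): V ← 21.5 -16.28 = 5.22 m/s
adjust_airspeed(+13.27): V ← 5.22 +13.27 = 18.49 m/s
throttle_to(7142): rpm ← 7142
set_airspeed(10.43): V ← 10.43 m/s
adjust_throttle(+1431): rpm ← 7142 +1431 = 8573
final state: V = 10.43 m/s, rpm = 8573 → n = rpm/60 = 142.883333 rev/s
J = V / (n·D) = 10.43 / (142.883333 × 0.297) = 0.245780
regime bands: climb J<0.4495 | cruise [0.4495, 0.8990) | windmill J≥0.8990
J = 0.2458 → climb

J = 0.2458, regime = climb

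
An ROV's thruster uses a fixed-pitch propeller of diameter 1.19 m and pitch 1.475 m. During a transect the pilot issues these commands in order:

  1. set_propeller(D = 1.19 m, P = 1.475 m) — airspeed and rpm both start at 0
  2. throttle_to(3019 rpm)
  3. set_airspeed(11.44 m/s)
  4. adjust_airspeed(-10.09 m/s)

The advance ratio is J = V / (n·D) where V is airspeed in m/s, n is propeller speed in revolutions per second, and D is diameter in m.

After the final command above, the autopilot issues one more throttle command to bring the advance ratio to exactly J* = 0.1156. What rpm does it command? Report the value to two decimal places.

set_propeller: D = 1.19 m, P = 1.475 m (p = P/D = 1.239496); state ← (V=0, rpm=0)
throttle_to(3019): rpm ← 3019
set_airspeed(11.44): V ← 11.44 m/s
adjust_airspeed(-10.09): V ← 11.44 -10.09 = 1.35 m/s
final state: V = 1.35 m/s, rpm = 3019 → n = rpm/60 = 50.316667 rev/s
target J* = 0.1156; solve J* = V/(n·D) for n: n = V/(J*·D) = 1.35/(0.1156 × 1.19) = 9.813614 rev/s
rpm = 60·n = 588.816842

rpm = 588.82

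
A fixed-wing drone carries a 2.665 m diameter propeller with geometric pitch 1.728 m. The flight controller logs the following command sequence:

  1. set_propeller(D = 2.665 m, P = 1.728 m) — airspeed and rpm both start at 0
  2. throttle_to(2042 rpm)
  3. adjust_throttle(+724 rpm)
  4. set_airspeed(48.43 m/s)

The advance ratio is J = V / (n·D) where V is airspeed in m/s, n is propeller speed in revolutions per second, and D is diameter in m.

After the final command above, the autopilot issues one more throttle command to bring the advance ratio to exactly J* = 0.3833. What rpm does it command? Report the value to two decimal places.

rpm = 2844.66

set_propeller: D = 2.665 m, P = 1.728 m (p = P/D = 0.648405); state ← (V=0, rpm=0)
throttle_to(2042): rpm ← 2042
adjust_throttle(+724): rpm ← 2042 +724 = 2766
set_airspeed(48.43): V ← 48.43 m/s
final state: V = 48.43 m/s, rpm = 2766 → n = rpm/60 = 46.100000 rev/s
target J* = 0.3833; solve J* = V/(n·D) for n: n = V/(J*·D) = 48.43/(0.3833 × 2.665) = 47.410926 rev/s
rpm = 60·n = 2844.655551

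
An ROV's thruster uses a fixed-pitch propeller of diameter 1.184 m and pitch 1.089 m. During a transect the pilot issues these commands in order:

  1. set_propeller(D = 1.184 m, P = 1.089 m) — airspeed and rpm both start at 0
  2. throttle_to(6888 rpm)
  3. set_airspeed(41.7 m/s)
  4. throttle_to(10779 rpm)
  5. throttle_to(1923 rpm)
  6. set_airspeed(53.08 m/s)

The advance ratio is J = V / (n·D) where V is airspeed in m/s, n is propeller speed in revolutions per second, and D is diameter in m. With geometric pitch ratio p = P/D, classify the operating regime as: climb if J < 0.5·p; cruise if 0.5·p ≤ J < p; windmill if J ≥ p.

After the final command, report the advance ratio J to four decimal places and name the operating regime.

J = 1.3988, regime = windmill

set_propeller: D = 1.184 m, P = 1.089 m (p = P/D = 0.919764); state ← (V=0, rpm=0)
throttle_to(6888): rpm ← 6888
set_airspeed(41.7): V ← 41.7 m/s
throttle_to(10779): rpm ← 10779
throttle_to(1923): rpm ← 1923
set_airspeed(53.08): V ← 53.08 m/s
final state: V = 53.08 m/s, rpm = 1923 → n = rpm/60 = 32.050000 rev/s
J = V / (n·D) = 53.08 / (32.050000 × 1.184) = 1.398786
regime bands: climb J<0.4599 | cruise [0.4599, 0.9198) | windmill J≥0.9198
J = 1.3988 → windmill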